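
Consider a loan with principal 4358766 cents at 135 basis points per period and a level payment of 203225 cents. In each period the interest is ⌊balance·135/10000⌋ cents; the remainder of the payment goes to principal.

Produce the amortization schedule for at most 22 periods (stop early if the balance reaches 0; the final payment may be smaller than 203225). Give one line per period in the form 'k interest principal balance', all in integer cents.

1 58843 144382 4214384
2 56894 146331 4068053
3 54918 148307 3919746
4 52916 150309 3769437
5 50887 152338 3617099
6 48830 154395 3462704
7 46746 156479 3306225
8 44634 158591 3147634
9 42493 160732 2986902
10 40323 162902 2824000
11 38124 165101 2658899
12 35895 167330 2491569
13 33636 169589 2321980
14 31346 171879 2150101
15 29026 174199 1975902
16 26674 176551 1799351
17 24291 178934 1620417
18 21875 181350 1439067
19 19427 183798 1255269
20 16946 186279 1068990
21 14431 188794 880196
22 11882 191343 688853

1. interest=⌊4358766·135/10000⌋=58843; principal=203225-58843=144382; balance=4358766-144382=4214384
2. interest=⌊4214384·135/10000⌋=56894; principal=203225-56894=146331; balance=4214384-146331=4068053
3. interest=⌊4068053·135/10000⌋=54918; principal=203225-54918=148307; balance=4068053-148307=3919746
4. interest=⌊3919746·135/10000⌋=52916; principal=203225-52916=150309; balance=3919746-150309=3769437
5. interest=⌊3769437·135/10000⌋=50887; principal=203225-50887=152338; balance=3769437-152338=3617099
6. interest=⌊3617099·135/10000⌋=48830; principal=203225-48830=154395; balance=3617099-154395=3462704
7. interest=⌊3462704·135/10000⌋=46746; principal=203225-46746=156479; balance=3462704-156479=3306225
8. interest=⌊3306225·135/10000⌋=44634; principal=203225-44634=158591; balance=3306225-158591=3147634
9. interest=⌊3147634·135/10000⌋=42493; principal=203225-42493=160732; balance=3147634-160732=2986902
10. interest=⌊2986902·135/10000⌋=40323; principal=203225-40323=162902; balance=2986902-162902=2824000
11. interest=⌊2824000·135/10000⌋=38124; principal=203225-38124=165101; balance=2824000-165101=2658899
12. interest=⌊2658899·135/10000⌋=35895; principal=203225-35895=167330; balance=2658899-167330=2491569
13. interest=⌊2491569·135/10000⌋=33636; principal=203225-33636=169589; balance=2491569-169589=2321980
14. interest=⌊2321980·135/10000⌋=31346; principal=203225-31346=171879; balance=2321980-171879=2150101
15. interest=⌊2150101·135/10000⌋=29026; principal=203225-29026=174199; balance=2150101-174199=1975902
16. interest=⌊1975902·135/10000⌋=26674; principal=203225-26674=176551; balance=1975902-176551=1799351
17. interest=⌊1799351·135/10000⌋=24291; principal=203225-24291=178934; balance=1799351-178934=1620417
18. interest=⌊1620417·135/10000⌋=21875; principal=203225-21875=181350; balance=1620417-181350=1439067
19. interest=⌊1439067·135/10000⌋=19427; principal=203225-19427=183798; balance=1439067-183798=1255269
20. interest=⌊1255269·135/10000⌋=16946; principal=203225-16946=186279; balance=1255269-186279=1068990
21. interest=⌊1068990·135/10000⌋=14431; principal=203225-14431=188794; balance=1068990-188794=880196
22. interest=⌊880196·135/10000⌋=11882; principal=203225-11882=191343; balance=880196-191343=688853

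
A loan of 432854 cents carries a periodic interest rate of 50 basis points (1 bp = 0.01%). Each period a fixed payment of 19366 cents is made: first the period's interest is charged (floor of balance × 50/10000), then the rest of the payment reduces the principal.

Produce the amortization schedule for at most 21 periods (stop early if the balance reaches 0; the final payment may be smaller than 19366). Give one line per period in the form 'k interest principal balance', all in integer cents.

1 2164 17202 415652
2 2078 17288 398364
3 1991 17375 380989
4 1904 17462 363527
5 1817 17549 345978
6 1729 17637 328341
7 1641 17725 310616
8 1553 17813 292803
9 1464 17902 274901
10 1374 17992 256909
11 1284 18082 238827
12 1194 18172 220655
13 1103 18263 202392
14 1011 18355 184037
15 920 18446 165591
16 827 18539 147052
17 735 18631 128421
18 642 18724 109697
19 548 18818 90879
20 454 18912 71967
21 359 19007 52960

1. interest=⌊432854·50/10000⌋=2164; principal=19366-2164=17202; balance=432854-17202=415652
2. interest=⌊415652·50/10000⌋=2078; principal=19366-2078=17288; balance=415652-17288=398364
3. interest=⌊398364·50/10000⌋=1991; principal=19366-1991=17375; balance=398364-17375=380989
4. interest=⌊380989·50/10000⌋=1904; principal=19366-1904=17462; balance=380989-17462=363527
5. interest=⌊363527·50/10000⌋=1817; principal=19366-1817=17549; balance=363527-17549=345978
6. interest=⌊345978·50/10000⌋=1729; principal=19366-1729=17637; balance=345978-17637=328341
7. interest=⌊328341·50/10000⌋=1641; principal=19366-1641=17725; balance=328341-17725=310616
8. interest=⌊310616·50/10000⌋=1553; principal=19366-1553=17813; balance=310616-17813=292803
9. interest=⌊292803·50/10000⌋=1464; principal=19366-1464=17902; balance=292803-17902=274901
10. interest=⌊274901·50/10000⌋=1374; principal=19366-1374=17992; balance=274901-17992=256909
11. interest=⌊256909·50/10000⌋=1284; principal=19366-1284=18082; balance=256909-18082=238827
12. interest=⌊238827·50/10000⌋=1194; principal=19366-1194=18172; balance=238827-18172=220655
13. interest=⌊220655·50/10000⌋=1103; principal=19366-1103=18263; balance=220655-18263=202392
14. interest=⌊202392·50/10000⌋=1011; principal=19366-1011=18355; balance=202392-18355=184037
15. interest=⌊184037·50/10000⌋=920; principal=19366-920=18446; balance=184037-18446=165591
16. interest=⌊165591·50/10000⌋=827; principal=19366-827=18539; balance=165591-18539=147052
17. interest=⌊147052·50/10000⌋=735; principal=19366-735=18631; balance=147052-18631=128421
18. interest=⌊128421·50/10000⌋=642; principal=19366-642=18724; balance=128421-18724=109697
19. interest=⌊109697·50/10000⌋=548; principal=19366-548=18818; balance=109697-18818=90879
20. interest=⌊90879·50/10000⌋=454; principal=19366-454=18912; balance=90879-18912=71967
21. interest=⌊71967·50/10000⌋=359; principal=19366-359=19007; balance=71967-19007=52960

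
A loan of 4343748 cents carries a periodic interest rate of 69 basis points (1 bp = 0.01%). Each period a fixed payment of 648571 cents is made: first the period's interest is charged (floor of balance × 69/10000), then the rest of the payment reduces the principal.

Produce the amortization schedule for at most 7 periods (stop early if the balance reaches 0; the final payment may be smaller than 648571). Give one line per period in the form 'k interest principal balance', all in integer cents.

1. interest=⌊4343748·69/10000⌋=29971; principal=648571-29971=618600; balance=4343748-618600=3725148
2. interest=⌊3725148·69/10000⌋=25703; principal=648571-25703=622868; balance=3725148-622868=3102280
3. interest=⌊3102280·69/10000⌋=21405; principal=648571-21405=627166; balance=3102280-627166=2475114
4. interest=⌊2475114·69/10000⌋=17078; principal=648571-17078=631493; balance=2475114-631493=1843621
5. interest=⌊1843621·69/10000⌋=12720; principal=648571-12720=635851; balance=1843621-635851=1207770
6. interest=⌊1207770·69/10000⌋=8333; principal=648571-8333=640238; balance=1207770-640238=567532
7. interest=⌊567532·69/10000⌋=3915; principal=min(648571-3915,567532)=567532; balance=567532-567532=0

1 29971 618600 3725148
2 25703 622868 3102280
3 21405 627166 2475114
4 17078 631493 1843621
5 12720 635851 1207770
6 8333 640238 567532
7 3915 567532 0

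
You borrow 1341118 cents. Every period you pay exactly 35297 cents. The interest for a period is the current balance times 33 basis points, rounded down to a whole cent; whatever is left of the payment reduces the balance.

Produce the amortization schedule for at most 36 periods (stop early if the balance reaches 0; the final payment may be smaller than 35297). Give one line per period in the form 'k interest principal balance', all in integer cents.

1. interest=⌊1341118·33/10000⌋=4425; principal=35297-4425=30872; balance=1341118-30872=1310246
2. interest=⌊1310246·33/10000⌋=4323; principal=35297-4323=30974; balance=1310246-30974=1279272
3. interest=⌊1279272·33/10000⌋=4221; principal=35297-4221=31076; balance=1279272-31076=1248196
4. interest=⌊1248196·33/10000⌋=4119; principal=35297-4119=31178; balance=1248196-31178=1217018
5. interest=⌊1217018·33/10000⌋=4016; principal=35297-4016=31281; balance=1217018-31281=1185737
6. interest=⌊1185737·33/10000⌋=3912; principal=35297-3912=31385; balance=1185737-31385=1154352
7. interest=⌊1154352·33/10000⌋=3809; principal=35297-3809=31488; balance=1154352-31488=1122864
8. interest=⌊1122864·33/10000⌋=3705; principal=35297-3705=31592; balance=1122864-31592=1091272
9. interest=⌊1091272·33/10000⌋=3601; principal=35297-3601=31696; balance=1091272-31696=1059576
10. interest=⌊1059576·33/10000⌋=3496; principal=35297-3496=31801; balance=1059576-31801=1027775
11. interest=⌊1027775·33/10000⌋=3391; principal=35297-3391=31906; balance=1027775-31906=995869
12. interest=⌊995869·33/10000⌋=3286; principal=35297-3286=32011; balance=995869-32011=963858
13. interest=⌊963858·33/10000⌋=3180; principal=35297-3180=32117; balance=963858-32117=931741
14. interest=⌊931741·33/10000⌋=3074; principal=35297-3074=32223; balance=931741-32223=899518
15. interest=⌊899518·33/10000⌋=2968; principal=35297-2968=32329; balance=899518-32329=867189
16. interest=⌊867189·33/10000⌋=2861; principal=35297-2861=32436; balance=867189-32436=834753
17. interest=⌊834753·33/10000⌋=2754; principal=35297-2754=32543; balance=834753-32543=802210
18. interest=⌊802210·33/10000⌋=2647; principal=35297-2647=32650; balance=802210-32650=769560
19. interest=⌊769560·33/10000⌋=2539; principal=35297-2539=32758; balance=769560-32758=736802
20. interest=⌊736802·33/10000⌋=2431; principal=35297-2431=32866; balance=736802-32866=703936
21. interest=⌊703936·33/10000⌋=2322; principal=35297-2322=32975; balance=703936-32975=670961
22. interest=⌊670961·33/10000⌋=2214; principal=35297-2214=33083; balance=670961-33083=637878
23. interest=⌊637878·33/10000⌋=2104; principal=35297-2104=33193; balance=637878-33193=604685
24. interest=⌊604685·33/10000⌋=1995; principal=35297-1995=33302; balance=604685-33302=571383
25. interest=⌊571383·33/10000⌋=1885; principal=35297-1885=33412; balance=571383-33412=537971
26. interest=⌊537971·33/10000⌋=1775; principal=35297-1775=33522; balance=537971-33522=504449
27. interest=⌊504449·33/10000⌋=1664; principal=35297-1664=33633; balance=504449-33633=470816
28. interest=⌊470816·33/10000⌋=1553; principal=35297-1553=33744; balance=470816-33744=437072
29. interest=⌊437072·33/10000⌋=1442; principal=35297-1442=33855; balance=437072-33855=403217
30. interest=⌊403217·33/10000⌋=1330; principal=35297-1330=33967; balance=403217-33967=369250
31. interest=⌊369250·33/10000⌋=1218; principal=35297-1218=34079; balance=369250-34079=335171
32. interest=⌊335171·33/10000⌋=1106; principal=35297-1106=34191; balance=335171-34191=300980
33. interest=⌊300980·33/10000⌋=993; principal=35297-993=34304; balance=300980-34304=266676
34. interest=⌊266676·33/10000⌋=880; principal=35297-880=34417; balance=266676-34417=232259
35. interest=⌊232259·33/10000⌋=766; principal=35297-766=34531; balance=232259-34531=197728
36. interest=⌊197728·33/10000⌋=652; principal=35297-652=34645; balance=197728-34645=163083

1 4425 30872 1310246
2 4323 30974 1279272
3 4221 31076 1248196
4 4119 31178 1217018
5 4016 31281 1185737
6 3912 31385 1154352
7 3809 31488 1122864
8 3705 31592 1091272
9 3601 31696 1059576
10 3496 31801 1027775
11 3391 31906 995869
12 3286 32011 963858
13 3180 32117 931741
14 3074 32223 899518
15 2968 32329 867189
16 2861 32436 834753
17 2754 32543 802210
18 2647 32650 769560
19 2539 32758 736802
20 2431 32866 703936
21 2322 32975 670961
22 2214 33083 637878
23 2104 33193 604685
24 1995 33302 571383
25 1885 33412 537971
26 1775 33522 504449
27 1664 33633 470816
28 1553 33744 437072
29 1442 33855 403217
30 1330 33967 369250
31 1218 34079 335171
32 1106 34191 300980
33 993 34304 266676
34 880 34417 232259
35 766 34531 197728
36 652 34645 163083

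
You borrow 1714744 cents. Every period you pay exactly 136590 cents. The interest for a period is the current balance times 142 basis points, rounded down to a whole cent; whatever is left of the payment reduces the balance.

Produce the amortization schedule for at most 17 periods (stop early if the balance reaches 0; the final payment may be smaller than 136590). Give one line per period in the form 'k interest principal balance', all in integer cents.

1 24349 112241 1602503
2 22755 113835 1488668
3 21139 115451 1373217
4 19499 117091 1256126
5 17836 118754 1137372
6 16150 120440 1016932
7 14440 122150 894782
8 12705 123885 770897
9 10946 125644 645253
10 9162 127428 517825
11 7353 129237 388588
12 5517 131073 257515
13 3656 132934 124581
14 1769 124581 0

1. interest=⌊1714744·142/10000⌋=24349; principal=136590-24349=112241; balance=1714744-112241=1602503
2. interest=⌊1602503·142/10000⌋=22755; principal=136590-22755=113835; balance=1602503-113835=1488668
3. interest=⌊1488668·142/10000⌋=21139; principal=136590-21139=115451; balance=1488668-115451=1373217
4. interest=⌊1373217·142/10000⌋=19499; principal=136590-19499=117091; balance=1373217-117091=1256126
5. interest=⌊1256126·142/10000⌋=17836; principal=136590-17836=118754; balance=1256126-118754=1137372
6. interest=⌊1137372·142/10000⌋=16150; principal=136590-16150=120440; balance=1137372-120440=1016932
7. interest=⌊1016932·142/10000⌋=14440; principal=136590-14440=122150; balance=1016932-122150=894782
8. interest=⌊894782·142/10000⌋=12705; principal=136590-12705=123885; balance=894782-123885=770897
9. interest=⌊770897·142/10000⌋=10946; principal=136590-10946=125644; balance=770897-125644=645253
10. interest=⌊645253·142/10000⌋=9162; principal=136590-9162=127428; balance=645253-127428=517825
11. interest=⌊517825·142/10000⌋=7353; principal=136590-7353=129237; balance=517825-129237=388588
12. interest=⌊388588·142/10000⌋=5517; principal=136590-5517=131073; balance=388588-131073=257515
13. interest=⌊257515·142/10000⌋=3656; principal=136590-3656=132934; balance=257515-132934=124581
14. interest=⌊124581·142/10000⌋=1769; principal=min(136590-1769,124581)=124581; balance=124581-124581=0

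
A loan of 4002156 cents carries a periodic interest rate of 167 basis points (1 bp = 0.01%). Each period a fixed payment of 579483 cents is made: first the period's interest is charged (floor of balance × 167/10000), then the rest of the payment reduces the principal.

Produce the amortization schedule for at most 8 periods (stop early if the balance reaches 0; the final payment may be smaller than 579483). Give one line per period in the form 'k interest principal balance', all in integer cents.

1. interest=⌊4002156·167/10000⌋=66836; principal=579483-66836=512647; balance=4002156-512647=3489509
2. interest=⌊3489509·167/10000⌋=58274; principal=579483-58274=521209; balance=3489509-521209=2968300
3. interest=⌊2968300·167/10000⌋=49570; principal=579483-49570=529913; balance=2968300-529913=2438387
4. interest=⌊2438387·167/10000⌋=40721; principal=579483-40721=538762; balance=2438387-538762=1899625
5. interest=⌊1899625·167/10000⌋=31723; principal=579483-31723=547760; balance=1899625-547760=1351865
6. interest=⌊1351865·167/10000⌋=22576; principal=579483-22576=556907; balance=1351865-556907=794958
7. interest=⌊794958·167/10000⌋=13275; principal=579483-13275=566208; balance=794958-566208=228750
8. interest=⌊228750·167/10000⌋=3820; principal=min(579483-3820,228750)=228750; balance=228750-228750=0

1 66836 512647 3489509
2 58274 521209 2968300
3 49570 529913 2438387
4 40721 538762 1899625
5 31723 547760 1351865
6 22576 556907 794958
7 13275 566208 228750
8 3820 228750 0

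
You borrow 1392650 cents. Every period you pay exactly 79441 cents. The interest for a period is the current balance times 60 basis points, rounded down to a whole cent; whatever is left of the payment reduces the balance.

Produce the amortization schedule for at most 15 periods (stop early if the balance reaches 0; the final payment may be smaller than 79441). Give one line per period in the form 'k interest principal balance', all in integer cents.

1 8355 71086 1321564
2 7929 71512 1250052
3 7500 71941 1178111
4 7068 72373 1105738
5 6634 72807 1032931
6 6197 73244 959687
7 5758 73683 886004
8 5316 74125 811879
9 4871 74570 737309
10 4423 75018 662291
11 3973 75468 586823
12 3520 75921 510902
13 3065 76376 434526
14 2607 76834 357692
15 2146 77295 280397

1. interest=⌊1392650·60/10000⌋=8355; principal=79441-8355=71086; balance=1392650-71086=1321564
2. interest=⌊1321564·60/10000⌋=7929; principal=79441-7929=71512; balance=1321564-71512=1250052
3. interest=⌊1250052·60/10000⌋=7500; principal=79441-7500=71941; balance=1250052-71941=1178111
4. interest=⌊1178111·60/10000⌋=7068; principal=79441-7068=72373; balance=1178111-72373=1105738
5. interest=⌊1105738·60/10000⌋=6634; principal=79441-6634=72807; balance=1105738-72807=1032931
6. interest=⌊1032931·60/10000⌋=6197; principal=79441-6197=73244; balance=1032931-73244=959687
7. interest=⌊959687·60/10000⌋=5758; principal=79441-5758=73683; balance=959687-73683=886004
8. interest=⌊886004·60/10000⌋=5316; principal=79441-5316=74125; balance=886004-74125=811879
9. interest=⌊811879·60/10000⌋=4871; principal=79441-4871=74570; balance=811879-74570=737309
10. interest=⌊737309·60/10000⌋=4423; principal=79441-4423=75018; balance=737309-75018=662291
11. interest=⌊662291·60/10000⌋=3973; principal=79441-3973=75468; balance=662291-75468=586823
12. interest=⌊586823·60/10000⌋=3520; principal=79441-3520=75921; balance=586823-75921=510902
13. interest=⌊510902·60/10000⌋=3065; principal=79441-3065=76376; balance=510902-76376=434526
14. interest=⌊434526·60/10000⌋=2607; principal=79441-2607=76834; balance=434526-76834=357692
15. interest=⌊357692·60/10000⌋=2146; principal=79441-2146=77295; balance=357692-77295=280397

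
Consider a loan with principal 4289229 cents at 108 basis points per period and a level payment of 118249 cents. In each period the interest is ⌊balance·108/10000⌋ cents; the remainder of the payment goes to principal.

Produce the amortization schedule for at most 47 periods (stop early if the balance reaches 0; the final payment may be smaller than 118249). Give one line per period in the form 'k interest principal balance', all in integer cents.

1. interest=⌊4289229·108/10000⌋=46323; principal=118249-46323=71926; balance=4289229-71926=4217303
2. interest=⌊4217303·108/10000⌋=45546; principal=118249-45546=72703; balance=4217303-72703=4144600
3. interest=⌊4144600·108/10000⌋=44761; principal=118249-44761=73488; balance=4144600-73488=4071112
4. interest=⌊4071112·108/10000⌋=43968; principal=118249-43968=74281; balance=4071112-74281=3996831
5. interest=⌊3996831·108/10000⌋=43165; principal=118249-43165=75084; balance=3996831-75084=3921747
6. interest=⌊3921747·108/10000⌋=42354; principal=118249-42354=75895; balance=3921747-75895=3845852
7. interest=⌊3845852·108/10000⌋=41535; principal=118249-41535=76714; balance=3845852-76714=3769138
8. interest=⌊3769138·108/10000⌋=40706; principal=118249-40706=77543; balance=3769138-77543=3691595
9. interest=⌊3691595·108/10000⌋=39869; principal=118249-39869=78380; balance=3691595-78380=3613215
10. interest=⌊3613215·108/10000⌋=39022; principal=118249-39022=79227; balance=3613215-79227=3533988
11. interest=⌊3533988·108/10000⌋=38167; principal=118249-38167=80082; balance=3533988-80082=3453906
12. interest=⌊3453906·108/10000⌋=37302; principal=118249-37302=80947; balance=3453906-80947=3372959
13. interest=⌊3372959·108/10000⌋=36427; principal=118249-36427=81822; balance=3372959-81822=3291137
14. interest=⌊3291137·108/10000⌋=35544; principal=118249-35544=82705; balance=3291137-82705=3208432
15. interest=⌊3208432·108/10000⌋=34651; principal=118249-34651=83598; balance=3208432-83598=3124834
16. interest=⌊3124834·108/10000⌋=33748; principal=118249-33748=84501; balance=3124834-84501=3040333
17. interest=⌊3040333·108/10000⌋=32835; principal=118249-32835=85414; balance=3040333-85414=2954919
18. interest=⌊2954919·108/10000⌋=31913; principal=118249-31913=86336; balance=2954919-86336=2868583
19. interest=⌊2868583·108/10000⌋=30980; principal=118249-30980=87269; balance=2868583-87269=2781314
20. interest=⌊2781314·108/10000⌋=30038; principal=118249-30038=88211; balance=2781314-88211=2693103
21. interest=⌊2693103·108/10000⌋=29085; principal=118249-29085=89164; balance=2693103-89164=2603939
22. interest=⌊2603939·108/10000⌋=28122; principal=118249-28122=90127; balance=2603939-90127=2513812
23. interest=⌊2513812·108/10000⌋=27149; principal=118249-27149=91100; balance=2513812-91100=2422712
24. interest=⌊2422712·108/10000⌋=26165; principal=118249-26165=92084; balance=2422712-92084=2330628
25. interest=⌊2330628·108/10000⌋=25170; principal=118249-25170=93079; balance=2330628-93079=2237549
26. interest=⌊2237549·108/10000⌋=24165; principal=118249-24165=94084; balance=2237549-94084=2143465
27. interest=⌊2143465·108/10000⌋=23149; principal=118249-23149=95100; balance=2143465-95100=2048365
28. interest=⌊2048365·108/10000⌋=22122; principal=118249-22122=96127; balance=2048365-96127=1952238
29. interest=⌊1952238·108/10000⌋=21084; principal=118249-21084=97165; balance=1952238-97165=1855073
30. interest=⌊1855073·108/10000⌋=20034; principal=118249-20034=98215; balance=1855073-98215=1756858
31. interest=⌊1756858·108/10000⌋=18974; principal=118249-18974=99275; balance=1756858-99275=1657583
32. interest=⌊1657583·108/10000⌋=17901; principal=118249-17901=100348; balance=1657583-100348=1557235
33. interest=⌊1557235·108/10000⌋=16818; principal=118249-16818=101431; balance=1557235-101431=1455804
34. interest=⌊1455804·108/10000⌋=15722; principal=118249-15722=102527; balance=1455804-102527=1353277
35. interest=⌊1353277·108/10000⌋=14615; principal=118249-14615=103634; balance=1353277-103634=1249643
36. interest=⌊1249643·108/10000⌋=13496; principal=118249-13496=104753; balance=1249643-104753=1144890
37. interest=⌊1144890·108/10000⌋=12364; principal=118249-12364=105885; balance=1144890-105885=1039005
38. interest=⌊1039005·108/10000⌋=11221; principal=118249-11221=107028; balance=1039005-107028=931977
39. interest=⌊931977·108/10000⌋=10065; principal=118249-10065=108184; balance=931977-108184=823793
40. interest=⌊823793·108/10000⌋=8896; principal=118249-8896=109353; balance=823793-109353=714440
41. interest=⌊714440·108/10000⌋=7715; principal=118249-7715=110534; balance=714440-110534=603906
42. interest=⌊603906·108/10000⌋=6522; principal=118249-6522=111727; balance=603906-111727=492179
43. interest=⌊492179·108/10000⌋=5315; principal=118249-5315=112934; balance=492179-112934=379245
44. interest=⌊379245·108/10000⌋=4095; principal=118249-4095=114154; balance=379245-114154=265091
45. interest=⌊265091·108/10000⌋=2862; principal=118249-2862=115387; balance=265091-115387=149704
46. interest=⌊149704·108/10000⌋=1616; principal=118249-1616=116633; balance=149704-116633=33071
47. interest=⌊33071·108/10000⌋=357; principal=min(118249-357,33071)=33071; balance=33071-33071=0

1 46323 71926 4217303
2 45546 72703 4144600
3 44761 73488 4071112
4 43968 74281 3996831
5 43165 75084 3921747
6 42354 75895 3845852
7 41535 76714 3769138
8 40706 77543 3691595
9 39869 78380 3613215
10 39022 79227 3533988
11 38167 80082 3453906
12 37302 80947 3372959
13 36427 81822 3291137
14 35544 82705 3208432
15 34651 83598 3124834
16 33748 84501 3040333
17 32835 85414 2954919
18 31913 86336 2868583
19 30980 87269 2781314
20 30038 88211 2693103
21 29085 89164 2603939
22 28122 90127 2513812
23 27149 91100 2422712
24 26165 92084 2330628
25 25170 93079 2237549
26 24165 94084 2143465
27 23149 95100 2048365
28 22122 96127 1952238
29 21084 97165 1855073
30 20034 98215 1756858
31 18974 99275 1657583
32 17901 100348 1557235
33 16818 101431 1455804
34 15722 102527 1353277
35 14615 103634 1249643
36 13496 104753 1144890
37 12364 105885 1039005
38 11221 107028 931977
39 10065 108184 823793
40 8896 109353 714440
41 7715 110534 603906
42 6522 111727 492179
43 5315 112934 379245
44 4095 114154 265091
45 2862 115387 149704
46 1616 116633 33071
47 357 33071 0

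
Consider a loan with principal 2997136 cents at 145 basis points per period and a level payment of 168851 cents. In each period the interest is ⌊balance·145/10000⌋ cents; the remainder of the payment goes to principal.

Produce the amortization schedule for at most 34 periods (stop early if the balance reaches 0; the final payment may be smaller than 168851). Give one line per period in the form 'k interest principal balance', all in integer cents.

1. interest=⌊2997136·145/10000⌋=43458; principal=168851-43458=125393; balance=2997136-125393=2871743
2. interest=⌊2871743·145/10000⌋=41640; principal=168851-41640=127211; balance=2871743-127211=2744532
3. interest=⌊2744532·145/10000⌋=39795; principal=168851-39795=129056; balance=2744532-129056=2615476
4. interest=⌊2615476·145/10000⌋=37924; principal=168851-37924=130927; balance=2615476-130927=2484549
5. interest=⌊2484549·145/10000⌋=36025; principal=168851-36025=132826; balance=2484549-132826=2351723
6. interest=⌊2351723·145/10000⌋=34099; principal=168851-34099=134752; balance=2351723-134752=2216971
7. interest=⌊2216971·145/10000⌋=32146; principal=168851-32146=136705; balance=2216971-136705=2080266
8. interest=⌊2080266·145/10000⌋=30163; principal=168851-30163=138688; balance=2080266-138688=1941578
9. interest=⌊1941578·145/10000⌋=28152; principal=168851-28152=140699; balance=1941578-140699=1800879
10. interest=⌊1800879·145/10000⌋=26112; principal=168851-26112=142739; balance=1800879-142739=1658140
11. interest=⌊1658140·145/10000⌋=24043; principal=168851-24043=144808; balance=1658140-144808=1513332
12. interest=⌊1513332·145/10000⌋=21943; principal=168851-21943=146908; balance=1513332-146908=1366424
13. interest=⌊1366424·145/10000⌋=19813; principal=168851-19813=149038; balance=1366424-149038=1217386
14. interest=⌊1217386·145/10000⌋=17652; principal=168851-17652=151199; balance=1217386-151199=1066187
15. interest=⌊1066187·145/10000⌋=15459; principal=168851-15459=153392; balance=1066187-153392=912795
16. interest=⌊912795·145/10000⌋=13235; principal=168851-13235=155616; balance=912795-155616=757179
17. interest=⌊757179·145/10000⌋=10979; principal=168851-10979=157872; balance=757179-157872=599307
18. interest=⌊599307·145/10000⌋=8689; principal=168851-8689=160162; balance=599307-160162=439145
19. interest=⌊439145·145/10000⌋=6367; principal=168851-6367=162484; balance=439145-162484=276661
20. interest=⌊276661·145/10000⌋=4011; principal=168851-4011=164840; balance=276661-164840=111821
21. interest=⌊111821·145/10000⌋=1621; principal=min(168851-1621,111821)=111821; balance=111821-111821=0

1 43458 125393 2871743
2 41640 127211 2744532
3 39795 129056 2615476
4 37924 130927 2484549
5 36025 132826 2351723
6 34099 134752 2216971
7 32146 136705 2080266
8 30163 138688 1941578
9 28152 140699 1800879
10 26112 142739 1658140
11 24043 144808 1513332
12 21943 146908 1366424
13 19813 149038 1217386
14 17652 151199 1066187
15 15459 153392 912795
16 13235 155616 757179
17 10979 157872 599307
18 8689 160162 439145
19 6367 162484 276661
20 4011 164840 111821
21 1621 111821 0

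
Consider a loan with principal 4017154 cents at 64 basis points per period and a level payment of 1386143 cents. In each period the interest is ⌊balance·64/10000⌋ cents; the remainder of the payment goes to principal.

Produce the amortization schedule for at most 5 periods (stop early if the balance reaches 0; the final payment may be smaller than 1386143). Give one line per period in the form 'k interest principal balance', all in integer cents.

1 25709 1360434 2656720
2 17003 1369140 1287580
3 8240 1287580 0

1. interest=⌊4017154·64/10000⌋=25709; principal=1386143-25709=1360434; balance=4017154-1360434=2656720
2. interest=⌊2656720·64/10000⌋=17003; principal=1386143-17003=1369140; balance=2656720-1369140=1287580
3. interest=⌊1287580·64/10000⌋=8240; principal=min(1386143-8240,1287580)=1287580; balance=1287580-1287580=0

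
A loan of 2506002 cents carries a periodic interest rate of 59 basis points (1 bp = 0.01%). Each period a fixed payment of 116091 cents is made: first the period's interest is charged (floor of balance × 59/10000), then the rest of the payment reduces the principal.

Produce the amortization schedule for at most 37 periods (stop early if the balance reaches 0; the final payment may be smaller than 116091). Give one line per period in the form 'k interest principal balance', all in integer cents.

1 14785 101306 2404696
2 14187 101904 2302792
3 13586 102505 2200287
4 12981 103110 2097177
5 12373 103718 1993459
6 11761 104330 1889129
7 11145 104946 1784183
8 10526 105565 1678618
9 9903 106188 1572430
10 9277 106814 1465616
11 8647 107444 1358172
12 8013 108078 1250094
13 7375 108716 1141378
14 6734 109357 1032021
15 6088 110003 922018
16 5439 110652 811366
17 4787 111304 700062
18 4130 111961 588101
19 3469 112622 475479
20 2805 113286 362193
21 2136 113955 248238
22 1464 114627 133611
23 788 115303 18308
24 108 18308 0

1. interest=⌊2506002·59/10000⌋=14785; principal=116091-14785=101306; balance=2506002-101306=2404696
2. interest=⌊2404696·59/10000⌋=14187; principal=116091-14187=101904; balance=2404696-101904=2302792
3. interest=⌊2302792·59/10000⌋=13586; principal=116091-13586=102505; balance=2302792-102505=2200287
4. interest=⌊2200287·59/10000⌋=12981; principal=116091-12981=103110; balance=2200287-103110=2097177
5. interest=⌊2097177·59/10000⌋=12373; principal=116091-12373=103718; balance=2097177-103718=1993459
6. interest=⌊1993459·59/10000⌋=11761; principal=116091-11761=104330; balance=1993459-104330=1889129
7. interest=⌊1889129·59/10000⌋=11145; principal=116091-11145=104946; balance=1889129-104946=1784183
8. interest=⌊1784183·59/10000⌋=10526; principal=116091-10526=105565; balance=1784183-105565=1678618
9. interest=⌊1678618·59/10000⌋=9903; principal=116091-9903=106188; balance=1678618-106188=1572430
10. interest=⌊1572430·59/10000⌋=9277; principal=116091-9277=106814; balance=1572430-106814=1465616
11. interest=⌊1465616·59/10000⌋=8647; principal=116091-8647=107444; balance=1465616-107444=1358172
12. interest=⌊1358172·59/10000⌋=8013; principal=116091-8013=108078; balance=1358172-108078=1250094
13. interest=⌊1250094·59/10000⌋=7375; principal=116091-7375=108716; balance=1250094-108716=1141378
14. interest=⌊1141378·59/10000⌋=6734; principal=116091-6734=109357; balance=1141378-109357=1032021
15. interest=⌊1032021·59/10000⌋=6088; principal=116091-6088=110003; balance=1032021-110003=922018
16. interest=⌊922018·59/10000⌋=5439; principal=116091-5439=110652; balance=922018-110652=811366
17. interest=⌊811366·59/10000⌋=4787; principal=116091-4787=111304; balance=811366-111304=700062
18. interest=⌊700062·59/10000⌋=4130; principal=116091-4130=111961; balance=700062-111961=588101
19. interest=⌊588101·59/10000⌋=3469; principal=116091-3469=112622; balance=588101-112622=475479
20. interest=⌊475479·59/10000⌋=2805; principal=116091-2805=113286; balance=475479-113286=362193
21. interest=⌊362193·59/10000⌋=2136; principal=116091-2136=113955; balance=362193-113955=248238
22. interest=⌊248238·59/10000⌋=1464; principal=116091-1464=114627; balance=248238-114627=133611
23. interest=⌊133611·59/10000⌋=788; principal=116091-788=115303; balance=133611-115303=18308
24. interest=⌊18308·59/10000⌋=108; principal=min(116091-108,18308)=18308; balance=18308-18308=0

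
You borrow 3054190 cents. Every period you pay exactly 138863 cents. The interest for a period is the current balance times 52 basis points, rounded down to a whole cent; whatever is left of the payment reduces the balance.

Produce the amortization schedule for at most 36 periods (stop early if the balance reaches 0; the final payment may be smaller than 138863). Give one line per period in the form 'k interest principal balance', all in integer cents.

1 15881 122982 2931208
2 15242 123621 2807587
3 14599 124264 2683323
4 13953 124910 2558413
5 13303 125560 2432853
6 12650 126213 2306640
7 11994 126869 2179771
8 11334 127529 2052242
9 10671 128192 1924050
10 10005 128858 1795192
11 9334 129529 1665663
12 8661 130202 1535461
13 7984 130879 1404582
14 7303 131560 1273022
15 6619 132244 1140778
16 5932 132931 1007847
17 5240 133623 874224
18 4545 134318 739906
19 3847 135016 604890
20 3145 135718 469172
21 2439 136424 332748
22 1730 137133 195615
23 1017 137846 57769
24 300 57769 0

1. interest=⌊3054190·52/10000⌋=15881; principal=138863-15881=122982; balance=3054190-122982=2931208
2. interest=⌊2931208·52/10000⌋=15242; principal=138863-15242=123621; balance=2931208-123621=2807587
3. interest=⌊2807587·52/10000⌋=14599; principal=138863-14599=124264; balance=2807587-124264=2683323
4. interest=⌊2683323·52/10000⌋=13953; principal=138863-13953=124910; balance=2683323-124910=2558413
5. interest=⌊2558413·52/10000⌋=13303; principal=138863-13303=125560; balance=2558413-125560=2432853
6. interest=⌊2432853·52/10000⌋=12650; principal=138863-12650=126213; balance=2432853-126213=2306640
7. interest=⌊2306640·52/10000⌋=11994; principal=138863-11994=126869; balance=2306640-126869=2179771
8. interest=⌊2179771·52/10000⌋=11334; principal=138863-11334=127529; balance=2179771-127529=2052242
9. interest=⌊2052242·52/10000⌋=10671; principal=138863-10671=128192; balance=2052242-128192=1924050
10. interest=⌊1924050·52/10000⌋=10005; principal=138863-10005=128858; balance=1924050-128858=1795192
11. interest=⌊1795192·52/10000⌋=9334; principal=138863-9334=129529; balance=1795192-129529=1665663
12. interest=⌊1665663·52/10000⌋=8661; principal=138863-8661=130202; balance=1665663-130202=1535461
13. interest=⌊1535461·52/10000⌋=7984; principal=138863-7984=130879; balance=1535461-130879=1404582
14. interest=⌊1404582·52/10000⌋=7303; principal=138863-7303=131560; balance=1404582-131560=1273022
15. interest=⌊1273022·52/10000⌋=6619; principal=138863-6619=132244; balance=1273022-132244=1140778
16. interest=⌊1140778·52/10000⌋=5932; principal=138863-5932=132931; balance=1140778-132931=1007847
17. interest=⌊1007847·52/10000⌋=5240; principal=138863-5240=133623; balance=1007847-133623=874224
18. interest=⌊874224·52/10000⌋=4545; principal=138863-4545=134318; balance=874224-134318=739906
19. interest=⌊739906·52/10000⌋=3847; principal=138863-3847=135016; balance=739906-135016=604890
20. interest=⌊604890·52/10000⌋=3145; principal=138863-3145=135718; balance=604890-135718=469172
21. interest=⌊469172·52/10000⌋=2439; principal=138863-2439=136424; balance=469172-136424=332748
22. interest=⌊332748·52/10000⌋=1730; principal=138863-1730=137133; balance=332748-137133=195615
23. interest=⌊195615·52/10000⌋=1017; principal=138863-1017=137846; balance=195615-137846=57769
24. interest=⌊57769·52/10000⌋=300; principal=min(138863-300,57769)=57769; balance=57769-57769=0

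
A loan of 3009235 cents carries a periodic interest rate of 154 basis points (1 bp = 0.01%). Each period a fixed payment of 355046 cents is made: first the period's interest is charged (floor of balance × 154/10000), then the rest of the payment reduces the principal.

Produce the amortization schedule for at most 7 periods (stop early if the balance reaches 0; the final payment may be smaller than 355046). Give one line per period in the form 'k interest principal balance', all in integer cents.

1 46342 308704 2700531
2 41588 313458 2387073
3 36760 318286 2068787
4 31859 323187 1745600
5 26882 328164 1417436
6 21828 333218 1084218
7 16696 338350 745868

1. interest=⌊3009235·154/10000⌋=46342; principal=355046-46342=308704; balance=3009235-308704=2700531
2. interest=⌊2700531·154/10000⌋=41588; principal=355046-41588=313458; balance=2700531-313458=2387073
3. interest=⌊2387073·154/10000⌋=36760; principal=355046-36760=318286; balance=2387073-318286=2068787
4. interest=⌊2068787·154/10000⌋=31859; principal=355046-31859=323187; balance=2068787-323187=1745600
5. interest=⌊1745600·154/10000⌋=26882; principal=355046-26882=328164; balance=1745600-328164=1417436
6. interest=⌊1417436·154/10000⌋=21828; principal=355046-21828=333218; balance=1417436-333218=1084218
7. interest=⌊1084218·154/10000⌋=16696; principal=355046-16696=338350; balance=1084218-338350=745868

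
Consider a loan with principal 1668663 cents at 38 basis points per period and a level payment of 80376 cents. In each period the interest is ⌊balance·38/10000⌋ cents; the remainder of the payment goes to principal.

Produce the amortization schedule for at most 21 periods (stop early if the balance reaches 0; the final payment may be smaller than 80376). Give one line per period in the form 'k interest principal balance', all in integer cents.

1 6340 74036 1594627
2 6059 74317 1520310
3 5777 74599 1445711
4 5493 74883 1370828
5 5209 75167 1295661
6 4923 75453 1220208
7 4636 75740 1144468
8 4348 76028 1068440
9 4060 76316 992124
10 3770 76606 915518
11 3478 76898 838620
12 3186 77190 761430
13 2893 77483 683947
14 2598 77778 606169
15 2303 78073 528096
16 2006 78370 449726
17 1708 78668 371058
18 1410 78966 292092
19 1109 79267 212825
20 808 79568 133257
21 506 79870 53387

1. interest=⌊1668663·38/10000⌋=6340; principal=80376-6340=74036; balance=1668663-74036=1594627
2. interest=⌊1594627·38/10000⌋=6059; principal=80376-6059=74317; balance=1594627-74317=1520310
3. interest=⌊1520310·38/10000⌋=5777; principal=80376-5777=74599; balance=1520310-74599=1445711
4. interest=⌊1445711·38/10000⌋=5493; principal=80376-5493=74883; balance=1445711-74883=1370828
5. interest=⌊1370828·38/10000⌋=5209; principal=80376-5209=75167; balance=1370828-75167=1295661
6. interest=⌊1295661·38/10000⌋=4923; principal=80376-4923=75453; balance=1295661-75453=1220208
7. interest=⌊1220208·38/10000⌋=4636; principal=80376-4636=75740; balance=1220208-75740=1144468
8. interest=⌊1144468·38/10000⌋=4348; principal=80376-4348=76028; balance=1144468-76028=1068440
9. interest=⌊1068440·38/10000⌋=4060; principal=80376-4060=76316; balance=1068440-76316=992124
10. interest=⌊992124·38/10000⌋=3770; principal=80376-3770=76606; balance=992124-76606=915518
11. interest=⌊915518·38/10000⌋=3478; principal=80376-3478=76898; balance=915518-76898=838620
12. interest=⌊838620·38/10000⌋=3186; principal=80376-3186=77190; balance=838620-77190=761430
13. interest=⌊761430·38/10000⌋=2893; principal=80376-2893=77483; balance=761430-77483=683947
14. interest=⌊683947·38/10000⌋=2598; principal=80376-2598=77778; balance=683947-77778=606169
15. interest=⌊606169·38/10000⌋=2303; principal=80376-2303=78073; balance=606169-78073=528096
16. interest=⌊528096·38/10000⌋=2006; principal=80376-2006=78370; balance=528096-78370=449726
17. interest=⌊449726·38/10000⌋=1708; principal=80376-1708=78668; balance=449726-78668=371058
18. interest=⌊371058·38/10000⌋=1410; principal=80376-1410=78966; balance=371058-78966=292092
19. interest=⌊292092·38/10000⌋=1109; principal=80376-1109=79267; balance=292092-79267=212825
20. interest=⌊212825·38/10000⌋=808; principal=80376-808=79568; balance=212825-79568=133257
21. interest=⌊133257·38/10000⌋=506; principal=80376-506=79870; balance=133257-79870=53387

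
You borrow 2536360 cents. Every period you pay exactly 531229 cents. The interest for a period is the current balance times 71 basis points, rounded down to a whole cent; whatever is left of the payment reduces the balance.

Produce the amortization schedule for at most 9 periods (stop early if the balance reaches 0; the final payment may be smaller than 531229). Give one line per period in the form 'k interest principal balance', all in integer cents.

1 18008 513221 2023139
2 14364 516865 1506274
3 10694 520535 985739
4 6998 524231 461508
5 3276 461508 0

1. interest=⌊2536360·71/10000⌋=18008; principal=531229-18008=513221; balance=2536360-513221=2023139
2. interest=⌊2023139·71/10000⌋=14364; principal=531229-14364=516865; balance=2023139-516865=1506274
3. interest=⌊1506274·71/10000⌋=10694; principal=531229-10694=520535; balance=1506274-520535=985739
4. interest=⌊985739·71/10000⌋=6998; principal=531229-6998=524231; balance=985739-524231=461508
5. interest=⌊461508·71/10000⌋=3276; principal=min(531229-3276,461508)=461508; balance=461508-461508=0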